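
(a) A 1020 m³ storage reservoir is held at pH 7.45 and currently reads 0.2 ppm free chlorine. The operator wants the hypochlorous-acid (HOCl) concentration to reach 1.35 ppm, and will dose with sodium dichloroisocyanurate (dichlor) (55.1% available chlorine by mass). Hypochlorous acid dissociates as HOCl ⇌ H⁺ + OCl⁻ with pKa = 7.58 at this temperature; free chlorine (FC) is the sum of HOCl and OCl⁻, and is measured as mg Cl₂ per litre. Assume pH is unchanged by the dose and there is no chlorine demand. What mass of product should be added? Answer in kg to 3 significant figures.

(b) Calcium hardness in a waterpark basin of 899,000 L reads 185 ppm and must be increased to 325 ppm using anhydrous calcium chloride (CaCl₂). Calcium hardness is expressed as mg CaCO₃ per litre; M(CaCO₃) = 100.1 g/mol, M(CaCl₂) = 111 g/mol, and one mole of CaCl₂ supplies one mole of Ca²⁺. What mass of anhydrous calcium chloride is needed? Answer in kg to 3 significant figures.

(a) 3.98 kg; (b) 140 kg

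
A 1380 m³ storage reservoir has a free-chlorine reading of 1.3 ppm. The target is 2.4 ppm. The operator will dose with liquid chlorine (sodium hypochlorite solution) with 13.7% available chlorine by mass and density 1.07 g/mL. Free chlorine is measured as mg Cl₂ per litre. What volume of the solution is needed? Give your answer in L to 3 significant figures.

Volume: 1380 m³ = 1,380,000 L.
Chlorine deficit: 2.4 − 1.3 = 1.1 ppm = 1.1 mg/L as Cl₂.
Cl₂ equivalent needed: 1.1 mg/L × 1,380,000 L = 1,518,000 mg = 1518 g.
Product at 13.7% available chlorine: 1518 / 0.137 = 11,080 g.
Volume at density 1.07 g/mL: 11,080 g ÷ 1.07 g/mL = 10,360 mL.

10.4 L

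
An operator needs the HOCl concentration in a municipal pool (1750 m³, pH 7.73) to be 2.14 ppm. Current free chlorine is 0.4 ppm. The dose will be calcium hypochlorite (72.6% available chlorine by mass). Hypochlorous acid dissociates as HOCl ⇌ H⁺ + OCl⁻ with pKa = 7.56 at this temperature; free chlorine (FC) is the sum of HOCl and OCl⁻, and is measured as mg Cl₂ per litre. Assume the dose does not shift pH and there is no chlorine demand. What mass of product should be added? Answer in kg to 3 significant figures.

Volume: 1750 m³ = 1,750,000 L.
[OCl⁻]/[HOCl] = 10^(pH − pKa) = 10^(7.73 − 7.56) = 1.479; fraction as HOCl = 1/(1 + 1.479) = 0.4034.
Free chlorine required for 2.14 ppm HOCl: 2.14 / 0.4034 = 5.305 ppm.
FC to add: 5.305 − 0.4 = 4.905 mg/L as Cl₂.
Cl₂ equivalent: 4.905 mg/L × 1,750,000 L = 8584 g.
Product at 72.6% available Cl: 8584 / 0.726 = 11,820 g.

11.8 kg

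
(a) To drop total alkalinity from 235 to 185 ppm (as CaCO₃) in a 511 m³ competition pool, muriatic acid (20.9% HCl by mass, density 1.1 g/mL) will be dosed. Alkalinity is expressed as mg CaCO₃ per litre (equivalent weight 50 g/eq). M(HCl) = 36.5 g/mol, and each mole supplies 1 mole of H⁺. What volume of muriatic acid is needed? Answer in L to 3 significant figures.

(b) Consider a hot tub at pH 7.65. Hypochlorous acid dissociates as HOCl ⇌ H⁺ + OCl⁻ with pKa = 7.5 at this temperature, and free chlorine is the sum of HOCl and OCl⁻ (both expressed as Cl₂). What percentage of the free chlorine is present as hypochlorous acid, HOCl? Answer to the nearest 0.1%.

(a) Volume: 511 m³ = 511,000 L.
(a) Alkalinity to neutralize: (235 − 185) = 50 mg/L as CaCO₃ × 511,000 L = 25,550 g as CaCO₃.
(a) Equivalents of H⁺ required: 25,550 ÷ 50 g/eq = 511 eq = 511 mol HCl.
(a) Mass of HCl: 511 × 36.5 = 18,650 g.
(a) Mass of 20.9% solution: 18,650 / 0.209 = 89,240 g.
(a) Volume: 89,240 g ÷ 1.1 g/mL = 81,130 mL.

(b) [OCl⁻]/[HOCl] = 10^(pH − pKa) = 10^(7.65 − 7.5) = 10^0.15 = 1.413.
(b) Fraction as HOCl = 1 / (1 + 1.413) = 0.4145.

(a) 81.1 L; (b) 41.5%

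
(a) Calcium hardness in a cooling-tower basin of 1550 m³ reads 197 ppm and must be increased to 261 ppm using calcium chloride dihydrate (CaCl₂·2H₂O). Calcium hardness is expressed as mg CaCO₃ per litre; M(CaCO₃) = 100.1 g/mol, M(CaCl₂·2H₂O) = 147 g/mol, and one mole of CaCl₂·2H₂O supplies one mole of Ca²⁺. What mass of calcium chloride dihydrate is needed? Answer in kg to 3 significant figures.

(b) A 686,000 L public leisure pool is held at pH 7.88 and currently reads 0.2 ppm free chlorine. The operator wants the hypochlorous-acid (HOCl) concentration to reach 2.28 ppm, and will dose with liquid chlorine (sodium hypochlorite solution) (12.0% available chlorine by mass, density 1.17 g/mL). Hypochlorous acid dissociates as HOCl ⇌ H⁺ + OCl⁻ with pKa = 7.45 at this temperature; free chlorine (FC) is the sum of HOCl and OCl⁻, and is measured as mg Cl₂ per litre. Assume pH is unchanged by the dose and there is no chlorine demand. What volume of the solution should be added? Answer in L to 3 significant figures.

(a) 146 kg; (b) 40.1 L

(a) Volume: 1550 m³ = 1,550,000 L.
(a) Hardness to add: (261 − 197) = 64 mg/L as CaCO₃ × 1,550,000 L = 99,200 g as CaCO₃.
(a) Moles of Ca²⁺ (1 mol Ca²⁺ ≡ 1 mol CaCO₃): 99,200 / 100.1 g/mol = 991 mol.
(a) Mass of CaCl₂·2H₂O: 991 × 147 = 145,700 g.

(b) [OCl⁻]/[HOCl] = 10^(pH − pKa) = 10^(7.88 − 7.45) = 2.692; fraction as HOCl = 1/(1 + 2.692) = 0.2709.
(b) Free chlorine required for 2.28 ppm HOCl: 2.28 / 0.2709 = 8.417 ppm.
(b) FC to add: 8.417 − 0.2 = 8.217 mg/L as Cl₂.
(b) Cl₂ equivalent: 8.217 mg/L × 686,000 L = 5637 g.
(b) Product at 12.0% available Cl: 5637 / 0.12 = 46,970 g.
(b) Volume: 46,970 g ÷ 1.17 g/mL = 40,150 mL.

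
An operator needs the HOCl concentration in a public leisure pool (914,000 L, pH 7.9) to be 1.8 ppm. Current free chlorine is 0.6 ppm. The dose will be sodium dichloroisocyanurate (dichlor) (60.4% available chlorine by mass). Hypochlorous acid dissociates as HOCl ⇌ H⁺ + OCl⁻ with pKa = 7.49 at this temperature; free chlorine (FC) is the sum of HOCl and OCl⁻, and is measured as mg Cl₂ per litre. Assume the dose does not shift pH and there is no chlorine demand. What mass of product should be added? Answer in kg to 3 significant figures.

8.82 kg

[OCl⁻]/[HOCl] = 10^(pH − pKa) = 10^(7.9 − 7.49) = 2.57; fraction as HOCl = 1/(1 + 2.57) = 0.2801.
Free chlorine required for 1.8 ppm HOCl: 1.8 / 0.2801 = 6.427 ppm.
FC to add: 6.427 − 0.6 = 5.827 mg/L as Cl₂.
Cl₂ equivalent: 5.827 mg/L × 914,000 L = 5326 g.
Product at 60.4% available Cl: 5326 / 0.604 = 8817 g.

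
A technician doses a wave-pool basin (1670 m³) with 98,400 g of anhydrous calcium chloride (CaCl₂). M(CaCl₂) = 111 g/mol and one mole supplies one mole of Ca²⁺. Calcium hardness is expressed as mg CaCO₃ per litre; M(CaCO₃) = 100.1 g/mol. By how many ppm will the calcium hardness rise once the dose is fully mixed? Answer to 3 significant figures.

53.1 ppm

Volume: 1670 m³ = 1,670,000 L.
Moles of Ca²⁺: 98,400 g ÷ 111 g/mol = 886.5 mol.
As CaCO₃: 886.5 mol × 100.1 g/mol = 88,740 g.
Rise: 88,740 g / 1,670,000 L × 1000 = 53.14 mg/L.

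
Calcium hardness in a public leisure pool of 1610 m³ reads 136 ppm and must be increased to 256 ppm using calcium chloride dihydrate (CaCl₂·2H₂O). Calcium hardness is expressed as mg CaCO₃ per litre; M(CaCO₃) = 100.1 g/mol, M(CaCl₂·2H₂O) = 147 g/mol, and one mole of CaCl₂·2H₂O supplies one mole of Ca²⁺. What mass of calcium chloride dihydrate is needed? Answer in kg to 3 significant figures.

284 kg

Volume: 1610 m³ = 1,610,000 L.
Hardness to add: (256 − 136) = 120 mg/L as CaCO₃ × 1,610,000 L = 193,200 g as CaCO₃.
Moles of Ca²⁺ (1 mol Ca²⁺ ≡ 1 mol CaCO₃): 193,200 / 100.1 g/mol = 1930 mol.
Mass of CaCl₂·2H₂O: 1930 × 147 = 283,700 g.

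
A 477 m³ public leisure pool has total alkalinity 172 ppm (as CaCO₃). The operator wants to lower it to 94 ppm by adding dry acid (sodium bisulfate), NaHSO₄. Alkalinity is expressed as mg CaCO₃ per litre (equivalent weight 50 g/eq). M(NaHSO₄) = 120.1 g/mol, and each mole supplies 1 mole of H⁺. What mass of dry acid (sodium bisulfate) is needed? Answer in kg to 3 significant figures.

89.4 kg

Volume: 477 m³ = 477,000 L.
Alkalinity to neutralize: (172 − 94) = 78 mg/L as CaCO₃ × 477,000 L = 37,210 g as CaCO₃.
Equivalents of H⁺ required: 37,210 ÷ 50 g/eq = 744.1 eq = 744.1 mol NaHSO₄.
Mass of NaHSO₄: 744.1 × 120.1 = 89,370 g.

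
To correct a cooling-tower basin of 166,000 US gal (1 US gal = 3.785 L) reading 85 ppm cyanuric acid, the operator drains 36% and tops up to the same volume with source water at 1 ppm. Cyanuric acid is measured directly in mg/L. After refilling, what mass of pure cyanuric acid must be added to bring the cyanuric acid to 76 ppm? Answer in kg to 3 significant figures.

Volume: 166,000 US gal × 3.785 L/gal = 628,310 L.
After draining 36% and refilling: 85 × 0.64 + 1 × 0.36 = 54.76 ppm.
Deficit to target: 76 − 54.76 = 21.24 mg/L.
Mass: 21.24 mg/L × 628,310 L = 13,350 g cyanuric acid.

13.3 kg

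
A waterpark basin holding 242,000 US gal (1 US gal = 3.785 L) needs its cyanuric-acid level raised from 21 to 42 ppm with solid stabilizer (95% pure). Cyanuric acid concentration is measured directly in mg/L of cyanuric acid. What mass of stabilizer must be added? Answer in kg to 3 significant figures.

Volume: 242,000 US gal × 3.785 L/gal = 915,970 L.
CYA to add: (42 − 21) = 21 mg/L × 915,970 L = 19,240 g cyanuric acid.
At 95% purity: 19,240 / 0.95 = 20,250 g product.

20.2 kg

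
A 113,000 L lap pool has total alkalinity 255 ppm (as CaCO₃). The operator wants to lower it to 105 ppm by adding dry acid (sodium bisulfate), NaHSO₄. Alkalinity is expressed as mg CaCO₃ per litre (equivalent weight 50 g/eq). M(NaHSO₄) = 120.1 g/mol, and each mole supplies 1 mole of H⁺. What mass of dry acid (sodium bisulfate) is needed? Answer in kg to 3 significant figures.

40.7 kg

Alkalinity to neutralize: (255 − 105) = 150 mg/L as CaCO₃ × 113,000 L = 16,950 g as CaCO₃.
Equivalents of H⁺ required: 16,950 ÷ 50 g/eq = 339 eq = 339 mol NaHSO₄.
Mass of NaHSO₄: 339 × 120.1 = 40,710 g.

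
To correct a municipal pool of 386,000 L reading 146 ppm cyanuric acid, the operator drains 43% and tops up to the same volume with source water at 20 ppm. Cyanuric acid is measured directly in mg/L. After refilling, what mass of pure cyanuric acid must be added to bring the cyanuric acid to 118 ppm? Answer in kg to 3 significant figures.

10.1 kg

After draining 43% and refilling: 146 × 0.57 + 20 × 0.43 = 91.82 ppm.
Deficit to target: 118 − 91.82 = 26.18 mg/L.
Mass: 26.18 mg/L × 386,000 L = 10,110 g cyanuric acid.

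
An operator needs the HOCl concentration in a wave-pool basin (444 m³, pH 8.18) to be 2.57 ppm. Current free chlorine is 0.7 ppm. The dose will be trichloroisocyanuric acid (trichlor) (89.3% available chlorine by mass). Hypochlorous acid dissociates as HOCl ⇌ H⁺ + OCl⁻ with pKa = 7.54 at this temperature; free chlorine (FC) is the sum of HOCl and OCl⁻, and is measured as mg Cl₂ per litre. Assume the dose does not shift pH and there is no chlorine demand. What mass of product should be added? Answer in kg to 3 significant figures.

6.51 kg

Volume: 444 m³ = 444,000 L.
[OCl⁻]/[HOCl] = 10^(pH − pKa) = 10^(8.18 − 7.54) = 4.365; fraction as HOCl = 1/(1 + 4.365) = 0.1864.
Free chlorine required for 2.57 ppm HOCl: 2.57 / 0.1864 = 13.79 ppm.
FC to add: 13.79 − 0.7 = 13.09 mg/L as Cl₂.
Cl₂ equivalent: 13.09 mg/L × 444,000 L = 5811 g.
Product at 89.3% available Cl: 5811 / 0.893 = 6508 g.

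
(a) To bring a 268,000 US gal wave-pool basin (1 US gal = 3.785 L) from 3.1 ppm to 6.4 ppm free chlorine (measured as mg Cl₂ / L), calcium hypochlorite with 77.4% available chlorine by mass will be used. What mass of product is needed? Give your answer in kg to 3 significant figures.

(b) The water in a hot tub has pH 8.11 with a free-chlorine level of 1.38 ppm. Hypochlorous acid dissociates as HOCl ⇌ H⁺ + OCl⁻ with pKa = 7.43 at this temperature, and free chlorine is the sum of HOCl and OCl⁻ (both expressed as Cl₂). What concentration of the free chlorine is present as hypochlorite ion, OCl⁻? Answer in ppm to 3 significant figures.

(a) 4.32 kg; (b) 1.14 ppm

(a) Volume: 268,000 US gal × 3.785 L/gal = 1,014,380 L.
(a) Chlorine deficit: 6.4 − 3.1 = 3.3 ppm = 3.3 mg/L as Cl₂.
(a) Cl₂ equivalent needed: 3.3 mg/L × 1,014,380 L = 3,347,000 mg = 3347 g.
(a) Product at 77.4% available chlorine: 3347 / 0.774 = 4325 g.

(b) [OCl⁻]/[HOCl] = 10^(pH − pKa) = 10^(8.11 − 7.43) = 10^0.68 = 4.786.
(b) Fraction as HOCl = 1 / (1 + 4.786) = 0.1728.
(b) OCl⁻ = (1 − 0.1728) × 1.38 ppm = 1.142 ppm.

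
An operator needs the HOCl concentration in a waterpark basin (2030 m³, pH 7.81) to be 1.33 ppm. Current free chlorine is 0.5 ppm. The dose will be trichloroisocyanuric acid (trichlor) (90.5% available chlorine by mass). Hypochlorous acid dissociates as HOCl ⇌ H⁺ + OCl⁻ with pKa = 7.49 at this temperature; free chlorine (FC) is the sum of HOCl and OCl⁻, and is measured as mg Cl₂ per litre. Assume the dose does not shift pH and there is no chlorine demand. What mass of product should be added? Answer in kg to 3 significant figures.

Volume: 2030 m³ = 2,030,000 L.
[OCl⁻]/[HOCl] = 10^(pH − pKa) = 10^(7.81 − 7.49) = 2.089; fraction as HOCl = 1/(1 + 2.089) = 0.3237.
Free chlorine required for 1.33 ppm HOCl: 1.33 / 0.3237 = 4.109 ppm.
FC to add: 4.109 − 0.5 = 3.609 mg/L as Cl₂.
Cl₂ equivalent: 3.609 mg/L × 2,030,000 L = 7326 g.
Product at 90.5% available Cl: 7326 / 0.905 = 8095 g.

8.09 kg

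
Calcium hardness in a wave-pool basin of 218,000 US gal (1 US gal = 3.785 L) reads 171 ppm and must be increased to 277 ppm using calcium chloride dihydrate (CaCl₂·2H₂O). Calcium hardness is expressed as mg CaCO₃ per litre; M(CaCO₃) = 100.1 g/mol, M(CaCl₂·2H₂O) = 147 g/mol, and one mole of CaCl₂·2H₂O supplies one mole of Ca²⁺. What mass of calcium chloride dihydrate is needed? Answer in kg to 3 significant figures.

Volume: 218,000 US gal × 3.785 L/gal = 825,130 L.
Hardness to add: (277 − 171) = 106 mg/L as CaCO₃ × 825,130 L = 87,460 g as CaCO₃.
Moles of Ca²⁺ (1 mol Ca²⁺ ≡ 1 mol CaCO₃): 87,460 / 100.1 g/mol = 873.8 mol.
Mass of CaCl₂·2H₂O: 873.8 × 147 = 128,400 g.

128 kg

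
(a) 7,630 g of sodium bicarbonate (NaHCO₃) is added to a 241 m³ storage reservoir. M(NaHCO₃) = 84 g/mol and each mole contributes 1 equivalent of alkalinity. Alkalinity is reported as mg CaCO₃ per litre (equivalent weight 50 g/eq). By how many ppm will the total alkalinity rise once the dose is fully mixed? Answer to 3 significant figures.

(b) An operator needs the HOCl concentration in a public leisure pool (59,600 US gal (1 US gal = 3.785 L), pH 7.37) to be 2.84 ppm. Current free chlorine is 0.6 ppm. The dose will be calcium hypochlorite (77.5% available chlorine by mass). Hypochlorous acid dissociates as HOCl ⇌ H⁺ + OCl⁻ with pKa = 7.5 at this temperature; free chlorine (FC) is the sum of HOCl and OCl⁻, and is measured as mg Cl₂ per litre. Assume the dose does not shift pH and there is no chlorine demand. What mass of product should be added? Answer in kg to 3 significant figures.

(a) 18.8 ppm; (b) 1.26 kg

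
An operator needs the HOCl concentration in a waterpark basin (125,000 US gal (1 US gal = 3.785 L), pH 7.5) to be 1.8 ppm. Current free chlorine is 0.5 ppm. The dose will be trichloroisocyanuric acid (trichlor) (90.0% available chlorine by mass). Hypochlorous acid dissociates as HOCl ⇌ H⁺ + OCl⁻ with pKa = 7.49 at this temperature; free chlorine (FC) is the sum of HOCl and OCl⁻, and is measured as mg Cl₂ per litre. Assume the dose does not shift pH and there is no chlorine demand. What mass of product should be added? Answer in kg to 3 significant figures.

1.65 kg

Volume: 125,000 US gal × 3.785 L/gal = 473,125 L.
[OCl⁻]/[HOCl] = 10^(pH − pKa) = 10^(7.5 − 7.49) = 1.023; fraction as HOCl = 1/(1 + 1.023) = 0.4942.
Free chlorine required for 1.8 ppm HOCl: 1.8 / 0.4942 = 3.642 ppm.
FC to add: 3.642 − 0.5 = 3.142 mg/L as Cl₂.
Cl₂ equivalent: 3.142 mg/L × 473,125 L = 1487 g.
Product at 90.0% available Cl: 1487 / 0.9 = 1652 g.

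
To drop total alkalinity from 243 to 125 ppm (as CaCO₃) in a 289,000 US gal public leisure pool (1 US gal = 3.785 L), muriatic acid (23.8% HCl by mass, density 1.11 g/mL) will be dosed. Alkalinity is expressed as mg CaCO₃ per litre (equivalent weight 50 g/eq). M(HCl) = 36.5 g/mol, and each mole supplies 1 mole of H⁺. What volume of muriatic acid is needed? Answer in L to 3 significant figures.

Volume: 289,000 US gal × 3.785 L/gal = 1,093,865 L.
Alkalinity to neutralize: (243 − 125) = 118 mg/L as CaCO₃ × 1,093,865 L = 129,100 g as CaCO₃.
Equivalents of H⁺ required: 129,100 ÷ 50 g/eq = 2582 eq = 2582 mol HCl.
Mass of HCl: 2582 × 36.5 = 94,230 g.
Mass of 23.8% solution: 94,230 / 0.238 = 395,900 g.
Volume: 395,900 g ÷ 1.11 g/mL = 356,700 mL.

357 L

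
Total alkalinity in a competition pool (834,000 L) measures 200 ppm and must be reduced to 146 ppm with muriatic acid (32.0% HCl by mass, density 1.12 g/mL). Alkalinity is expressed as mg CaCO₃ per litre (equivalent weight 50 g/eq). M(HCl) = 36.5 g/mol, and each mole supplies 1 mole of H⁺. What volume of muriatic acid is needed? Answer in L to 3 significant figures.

Alkalinity to neutralize: (200 − 146) = 54 mg/L as CaCO₃ × 834,000 L = 45,040 g as CaCO₃.
Equivalents of H⁺ required: 45,040 ÷ 50 g/eq = 900.7 eq = 900.7 mol HCl.
Mass of HCl: 900.7 × 36.5 = 32,880 g.
Mass of 32.0% solution: 32,880 / 0.32 = 102,700 g.
Volume: 102,700 g ÷ 1.12 g/mL = 91,730 mL.

91.7 L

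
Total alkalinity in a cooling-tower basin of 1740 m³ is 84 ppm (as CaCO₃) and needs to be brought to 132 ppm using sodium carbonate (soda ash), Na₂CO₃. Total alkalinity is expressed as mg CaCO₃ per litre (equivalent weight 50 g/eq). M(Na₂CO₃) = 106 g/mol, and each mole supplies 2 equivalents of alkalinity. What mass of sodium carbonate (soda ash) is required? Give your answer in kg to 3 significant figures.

Volume: 1740 m³ = 1,740,000 L.
Alkalinity to add: (132 − 84) = 48 mg/L as CaCO₃ × 1,740,000 L = 83,520 g as CaCO₃.
Equivalents: 83,520 g ÷ 50 g/eq = 1670 eq.
Each mole of Na₂CO₃ supplies 2 eq, so 1670 / 2 = 835.2 mol.
Mass: 835.2 mol × 106 g/mol = 88,530 g.

88.5 kg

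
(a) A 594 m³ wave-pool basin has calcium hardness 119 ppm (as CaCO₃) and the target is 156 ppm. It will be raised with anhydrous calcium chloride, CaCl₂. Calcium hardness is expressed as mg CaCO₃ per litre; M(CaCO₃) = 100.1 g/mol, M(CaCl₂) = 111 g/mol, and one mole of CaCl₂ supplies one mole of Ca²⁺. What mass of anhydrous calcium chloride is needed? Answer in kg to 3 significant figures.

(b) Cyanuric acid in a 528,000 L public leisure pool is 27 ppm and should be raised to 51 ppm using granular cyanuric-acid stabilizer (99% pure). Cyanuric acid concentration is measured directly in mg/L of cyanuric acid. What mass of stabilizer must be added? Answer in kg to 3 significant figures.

(a) Volume: 594 m³ = 594,000 L.
(a) Hardness to add: (156 − 119) = 37 mg/L as CaCO₃ × 594,000 L = 21,980 g as CaCO₃.
(a) Moles of Ca²⁺ (1 mol Ca²⁺ ≡ 1 mol CaCO₃): 21,980 / 100.1 g/mol = 219.6 mol.
(a) Mass of CaCl₂: 219.6 × 111 = 24,370 g.

(b) CYA to add: (51 − 27) = 24 mg/L × 528,000 L = 12,670 g cyanuric acid.
(b) At 99% purity: 12,670 / 0.99 = 12,800 g product.

(a) 24.4 kg; (b) 12.8 kg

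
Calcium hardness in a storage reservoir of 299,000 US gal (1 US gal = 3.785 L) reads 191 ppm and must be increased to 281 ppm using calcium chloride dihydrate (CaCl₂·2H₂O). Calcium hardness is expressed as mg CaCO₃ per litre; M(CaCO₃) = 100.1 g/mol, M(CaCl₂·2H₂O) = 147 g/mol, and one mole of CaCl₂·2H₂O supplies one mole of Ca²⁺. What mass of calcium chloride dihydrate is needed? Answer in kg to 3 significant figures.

Volume: 299,000 US gal × 3.785 L/gal = 1,131,715 L.
Hardness to add: (281 − 191) = 90 mg/L as CaCO₃ × 1,131,715 L = 101,900 g as CaCO₃.
Moles of Ca²⁺ (1 mol Ca²⁺ ≡ 1 mol CaCO₃): 101,900 / 100.1 g/mol = 1018 mol.
Mass of CaCl₂·2H₂O: 1018 × 147 = 149,600 g.

150 kg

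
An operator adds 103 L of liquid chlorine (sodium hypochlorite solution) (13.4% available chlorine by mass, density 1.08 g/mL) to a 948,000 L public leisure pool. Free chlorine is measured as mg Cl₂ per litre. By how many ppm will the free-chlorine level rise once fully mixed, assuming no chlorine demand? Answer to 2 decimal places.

Mass of solution: 103 L × 1000 mL/L × 1.08 g/mL = 111,200 g.
Available chlorine delivered: 111,200 g × 0.134 = 14,910 g as Cl₂.
Concentration rise: 14,910 g / 948,000 L = 15.72 mg/L = 15.72 ppm.

15.72 ppm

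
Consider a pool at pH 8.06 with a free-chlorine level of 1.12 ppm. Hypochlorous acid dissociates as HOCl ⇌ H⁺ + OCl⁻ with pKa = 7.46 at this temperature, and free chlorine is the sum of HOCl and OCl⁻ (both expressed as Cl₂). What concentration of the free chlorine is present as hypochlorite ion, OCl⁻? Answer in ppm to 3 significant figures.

0.895 ppm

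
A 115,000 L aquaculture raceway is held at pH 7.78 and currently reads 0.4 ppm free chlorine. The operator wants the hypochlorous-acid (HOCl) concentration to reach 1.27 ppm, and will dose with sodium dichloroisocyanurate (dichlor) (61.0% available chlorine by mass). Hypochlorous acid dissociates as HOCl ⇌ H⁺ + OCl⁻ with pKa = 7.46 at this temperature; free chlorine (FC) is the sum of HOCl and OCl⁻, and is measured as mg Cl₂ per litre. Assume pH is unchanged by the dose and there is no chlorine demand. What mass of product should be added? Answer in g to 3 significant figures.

[OCl⁻]/[HOCl] = 10^(pH − pKa) = 10^(7.78 − 7.46) = 2.089; fraction as HOCl = 1/(1 + 2.089) = 0.3237.
Free chlorine required for 1.27 ppm HOCl: 1.27 / 0.3237 = 3.923 ppm.
FC to add: 3.923 − 0.4 = 3.523 mg/L as Cl₂.
Cl₂ equivalent: 3.523 mg/L × 115,000 L = 405.2 g.
Product at 61.0% available Cl: 405.2 / 0.61 = 664.2 g.

664 g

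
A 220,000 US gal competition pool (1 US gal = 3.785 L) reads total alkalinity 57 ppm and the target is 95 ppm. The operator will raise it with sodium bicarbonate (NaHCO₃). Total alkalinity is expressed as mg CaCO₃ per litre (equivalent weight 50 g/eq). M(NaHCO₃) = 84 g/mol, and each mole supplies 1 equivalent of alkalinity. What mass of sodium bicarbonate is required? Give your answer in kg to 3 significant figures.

53.2 kg

Volume: 220,000 US gal × 3.785 L/gal = 832,700 L.
Alkalinity to add: (95 − 57) = 38 mg/L as CaCO₃ × 832,700 L = 31,640 g as CaCO₃.
Equivalents: 31,640 g ÷ 50 g/eq = 632.9 eq.
NaHCO₃ supplies 1 eq per mole → 632.9 mol.
Mass: 632.9 mol × 84 g/mol = 53,160 g.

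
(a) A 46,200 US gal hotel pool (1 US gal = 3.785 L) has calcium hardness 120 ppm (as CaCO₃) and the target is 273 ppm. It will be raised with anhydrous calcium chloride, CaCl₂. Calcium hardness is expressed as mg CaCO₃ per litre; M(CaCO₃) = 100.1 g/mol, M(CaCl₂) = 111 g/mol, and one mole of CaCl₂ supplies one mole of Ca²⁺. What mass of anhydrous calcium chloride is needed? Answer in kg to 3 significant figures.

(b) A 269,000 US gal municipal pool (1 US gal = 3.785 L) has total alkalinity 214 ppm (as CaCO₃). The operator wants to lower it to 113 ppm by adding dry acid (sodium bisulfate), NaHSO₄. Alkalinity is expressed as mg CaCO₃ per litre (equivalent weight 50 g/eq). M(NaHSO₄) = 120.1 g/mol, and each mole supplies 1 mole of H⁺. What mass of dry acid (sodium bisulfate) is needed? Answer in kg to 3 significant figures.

(a) 29.7 kg; (b) 247 kg

(a) Volume: 46,200 US gal × 3.785 L/gal = 174,867 L.
(a) Hardness to add: (273 − 120) = 153 mg/L as CaCO₃ × 174,867 L = 26,750 g as CaCO₃.
(a) Moles of Ca²⁺ (1 mol Ca²⁺ ≡ 1 mol CaCO₃): 26,750 / 100.1 g/mol = 267.3 mol.
(a) Mass of CaCl₂: 267.3 × 111 = 29,670 g.

(b) Volume: 269,000 US gal × 3.785 L/gal = 1,018,165 L.
(b) Alkalinity to neutralize: (214 − 113) = 101 mg/L as CaCO₃ × 1,018,165 L = 102,800 g as CaCO₃.
(b) Equivalents of H⁺ required: 102,800 ÷ 50 g/eq = 2057 eq = 2057 mol NaHSO₄.
(b) Mass of NaHSO₄: 2057 × 120.1 = 247,000 g.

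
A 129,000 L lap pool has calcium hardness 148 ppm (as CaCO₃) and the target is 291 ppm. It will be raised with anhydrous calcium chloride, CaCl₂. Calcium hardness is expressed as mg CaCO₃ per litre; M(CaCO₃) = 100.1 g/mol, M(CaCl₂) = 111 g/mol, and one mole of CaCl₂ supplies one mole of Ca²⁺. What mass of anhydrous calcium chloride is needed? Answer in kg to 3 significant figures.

20.5 kg

Hardness to add: (291 − 148) = 143 mg/L as CaCO₃ × 129,000 L = 18,450 g as CaCO₃.
Moles of Ca²⁺ (1 mol Ca²⁺ ≡ 1 mol CaCO₃): 18,450 / 100.1 g/mol = 184.3 mol.
Mass of CaCl₂: 184.3 × 111 = 20,460 g.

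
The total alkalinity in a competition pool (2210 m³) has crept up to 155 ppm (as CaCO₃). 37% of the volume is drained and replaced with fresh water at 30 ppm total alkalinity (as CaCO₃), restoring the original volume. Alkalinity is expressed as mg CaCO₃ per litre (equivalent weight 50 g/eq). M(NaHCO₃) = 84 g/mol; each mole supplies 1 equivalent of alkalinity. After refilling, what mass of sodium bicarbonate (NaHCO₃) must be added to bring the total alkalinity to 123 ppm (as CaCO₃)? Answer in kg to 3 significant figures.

52.9 kg

Volume: 2210 m³ = 2,210,000 L.
After draining 37% and refilling: 155 × 0.63 + 30 × 0.37 = 108.75 ppm.
Deficit to target: 123 − 108.75 = 14.25 mg/L.
As CaCO₃: 14.25 mg/L × 2,210,000 L = 31,490 g; ÷ 50 g/eq ÷ 1 = 629.9 mol NaHCO₃.
Mass: 629.9 × 84 = 52,910 g.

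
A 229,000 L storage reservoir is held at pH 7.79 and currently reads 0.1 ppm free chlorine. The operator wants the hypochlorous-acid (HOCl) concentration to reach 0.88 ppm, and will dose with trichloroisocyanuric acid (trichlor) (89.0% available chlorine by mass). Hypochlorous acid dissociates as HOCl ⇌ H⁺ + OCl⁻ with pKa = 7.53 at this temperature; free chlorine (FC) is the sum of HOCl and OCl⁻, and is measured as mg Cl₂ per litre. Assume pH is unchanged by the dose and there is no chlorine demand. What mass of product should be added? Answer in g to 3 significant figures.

[OCl⁻]/[HOCl] = 10^(pH − pKa) = 10^(7.79 − 7.53) = 1.82; fraction as HOCl = 1/(1 + 1.82) = 0.3546.
Free chlorine required for 0.88 ppm HOCl: 0.88 / 0.3546 = 2.481 ppm.
FC to add: 2.481 − 0.1 = 2.381 mg/L as Cl₂.
Cl₂ equivalent: 2.381 mg/L × 229,000 L = 545.3 g.
Product at 89.0% available Cl: 545.3 / 0.89 = 612.7 g.

613 g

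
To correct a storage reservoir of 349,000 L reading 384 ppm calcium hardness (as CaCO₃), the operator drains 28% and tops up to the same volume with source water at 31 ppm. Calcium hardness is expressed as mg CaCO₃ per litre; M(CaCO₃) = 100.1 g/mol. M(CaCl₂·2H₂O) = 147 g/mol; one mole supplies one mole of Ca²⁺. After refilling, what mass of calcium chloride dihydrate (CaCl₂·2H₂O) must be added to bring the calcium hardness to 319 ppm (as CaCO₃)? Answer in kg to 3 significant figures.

17.3 kg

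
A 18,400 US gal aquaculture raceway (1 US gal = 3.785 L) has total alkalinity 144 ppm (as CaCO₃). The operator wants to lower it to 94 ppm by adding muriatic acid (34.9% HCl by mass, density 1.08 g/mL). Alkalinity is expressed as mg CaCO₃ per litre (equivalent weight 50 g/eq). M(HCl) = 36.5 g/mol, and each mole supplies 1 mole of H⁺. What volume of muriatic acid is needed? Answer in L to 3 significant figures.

Volume: 18,400 US gal × 3.785 L/gal = 69,644 L.
Alkalinity to neutralize: (144 − 94) = 50 mg/L as CaCO₃ × 69,644 L = 3482 g as CaCO₃.
Equivalents of H⁺ required: 3482 ÷ 50 g/eq = 69.64 eq = 69.64 mol HCl.
Mass of HCl: 69.64 × 36.5 = 2542 g.
Mass of 34.9% solution: 2542 / 0.349 = 7284 g.
Volume: 7284 g ÷ 1.08 g/mL = 6744 mL.

6.74 L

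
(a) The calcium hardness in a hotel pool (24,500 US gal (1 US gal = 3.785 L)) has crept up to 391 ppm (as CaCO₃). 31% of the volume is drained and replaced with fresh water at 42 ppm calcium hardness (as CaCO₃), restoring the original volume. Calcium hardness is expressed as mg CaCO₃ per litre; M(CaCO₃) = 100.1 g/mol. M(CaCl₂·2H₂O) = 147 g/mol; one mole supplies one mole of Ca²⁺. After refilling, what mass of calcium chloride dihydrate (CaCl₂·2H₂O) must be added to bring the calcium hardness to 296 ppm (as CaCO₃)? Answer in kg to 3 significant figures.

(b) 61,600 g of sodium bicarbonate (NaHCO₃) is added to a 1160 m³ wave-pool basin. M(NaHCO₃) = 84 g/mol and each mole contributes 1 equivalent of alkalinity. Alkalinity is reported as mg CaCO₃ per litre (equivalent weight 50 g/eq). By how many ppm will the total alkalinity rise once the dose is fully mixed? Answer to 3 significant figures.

(a) Volume: 24,500 US gal × 3.785 L/gal = 92,732 L.
(a) After draining 31% and refilling: 391 × 0.69 + 42 × 0.31 = 282.81 ppm.
(a) Deficit to target: 296 − 282.81 = 13.19 mg/L.
(a) As CaCO₃: 13.19 mg/L × 92,732 L = 1223 g; ÷ 100.1 = 12.22 mol Ca²⁺.
(a) Mass: 12.22 × 147 = 1796 g.

(b) Volume: 1160 m³ = 1,160,000 L.
(b) Moles of NaHCO₃: 61,600 g ÷ 84 g/mol = 733.3 mol → 733.3 eq of alkalinity.
(b) As CaCO₃: 733.3 eq × 50 g/eq = 36,670 g.
(b) Rise: 36,670 g / 1,160,000 L × 1000 = 31.61 mg/L.

(a) 1.80 kg; (b) 31.6 ppm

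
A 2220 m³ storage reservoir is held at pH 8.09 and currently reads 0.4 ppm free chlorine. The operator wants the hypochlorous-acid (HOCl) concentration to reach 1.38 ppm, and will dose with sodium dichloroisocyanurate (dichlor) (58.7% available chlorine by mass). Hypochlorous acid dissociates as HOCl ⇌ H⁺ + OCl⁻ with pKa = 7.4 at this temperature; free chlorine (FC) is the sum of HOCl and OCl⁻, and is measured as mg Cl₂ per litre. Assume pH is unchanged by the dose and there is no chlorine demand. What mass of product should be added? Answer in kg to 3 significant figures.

29.3 kg

Volume: 2220 m³ = 2,220,000 L.
[OCl⁻]/[HOCl] = 10^(pH − pKa) = 10^(8.09 − 7.4) = 4.898; fraction as HOCl = 1/(1 + 4.898) = 0.1696.
Free chlorine required for 1.38 ppm HOCl: 1.38 / 0.1696 = 8.139 ppm.
FC to add: 8.139 − 0.4 = 7.739 mg/L as Cl₂.
Cl₂ equivalent: 7.739 mg/L × 2,220,000 L = 17,180 g.
Product at 58.7% available Cl: 17,180 / 0.587 = 29,270 g.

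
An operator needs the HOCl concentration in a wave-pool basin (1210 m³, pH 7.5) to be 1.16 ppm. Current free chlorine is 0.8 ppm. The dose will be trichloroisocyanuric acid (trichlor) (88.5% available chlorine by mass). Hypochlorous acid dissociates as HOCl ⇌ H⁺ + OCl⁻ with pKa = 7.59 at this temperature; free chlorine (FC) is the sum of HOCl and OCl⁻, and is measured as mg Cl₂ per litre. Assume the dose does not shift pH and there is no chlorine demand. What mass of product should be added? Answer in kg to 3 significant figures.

1.78 kg

Volume: 1210 m³ = 1,210,000 L.
[OCl⁻]/[HOCl] = 10^(pH − pKa) = 10^(7.5 − 7.59) = 0.8128; fraction as HOCl = 1/(1 + 0.8128) = 0.5516.
Free chlorine required for 1.16 ppm HOCl: 1.16 / 0.5516 = 2.103 ppm.
FC to add: 2.103 − 0.8 = 1.303 mg/L as Cl₂.
Cl₂ equivalent: 1.303 mg/L × 1,210,000 L = 1576 g.
Product at 88.5% available Cl: 1576 / 0.885 = 1781 g.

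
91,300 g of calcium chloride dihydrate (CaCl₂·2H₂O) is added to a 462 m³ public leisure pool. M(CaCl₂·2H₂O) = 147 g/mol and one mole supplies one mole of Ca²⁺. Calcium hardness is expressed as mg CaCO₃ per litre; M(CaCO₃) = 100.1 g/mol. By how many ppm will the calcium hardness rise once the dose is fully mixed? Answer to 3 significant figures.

Volume: 462 m³ = 462,000 L.
Moles of Ca²⁺: 91,300 g ÷ 147 g/mol = 621.1 mol.
As CaCO₃: 621.1 mol × 100.1 g/mol = 62,170 g.
Rise: 62,170 g / 462,000 L × 1000 = 134.6 mg/L.

135 ppm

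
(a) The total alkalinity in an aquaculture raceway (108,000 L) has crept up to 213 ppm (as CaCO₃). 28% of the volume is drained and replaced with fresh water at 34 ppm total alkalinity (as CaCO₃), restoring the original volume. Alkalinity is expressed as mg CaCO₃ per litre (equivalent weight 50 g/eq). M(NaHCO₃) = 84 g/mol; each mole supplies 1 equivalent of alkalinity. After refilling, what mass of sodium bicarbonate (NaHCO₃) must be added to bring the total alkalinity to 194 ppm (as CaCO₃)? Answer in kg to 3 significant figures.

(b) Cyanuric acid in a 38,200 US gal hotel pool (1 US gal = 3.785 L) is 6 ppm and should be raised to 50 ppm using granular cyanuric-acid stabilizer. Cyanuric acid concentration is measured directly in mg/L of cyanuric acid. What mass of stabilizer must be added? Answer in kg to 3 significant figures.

(a) 5.65 kg; (b) 6.36 kg

(a) After draining 28% and refilling: 213 × 0.72 + 34 × 0.28 = 162.88 ppm.
(a) Deficit to target: 194 − 162.88 = 31.12 mg/L.
(a) As CaCO₃: 31.12 mg/L × 108,000 L = 3361 g; ÷ 50 g/eq ÷ 1 = 67.22 mol NaHCO₃.
(a) Mass: 67.22 × 84 = 5646 g.

(b) Volume: 38,200 US gal × 3.785 L/gal = 144,587 L.
(b) CYA to add: (50 − 6) = 44 mg/L × 144,587 L = 6362 g cyanuric acid.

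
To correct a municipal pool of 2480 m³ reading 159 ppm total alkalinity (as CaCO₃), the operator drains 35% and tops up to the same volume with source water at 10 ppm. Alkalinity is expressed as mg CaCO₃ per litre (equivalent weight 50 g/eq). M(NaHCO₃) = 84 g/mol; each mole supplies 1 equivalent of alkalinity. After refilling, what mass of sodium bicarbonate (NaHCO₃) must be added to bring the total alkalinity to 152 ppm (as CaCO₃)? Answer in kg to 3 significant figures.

188 kg

Volume: 2480 m³ = 2,480,000 L.
After draining 35% and refilling: 159 × 0.65 + 10 × 0.35 = 106.85 ppm.
Deficit to target: 152 − 106.85 = 45.15 mg/L.
As CaCO₃: 45.15 mg/L × 2,480,000 L = 112,000 g; ÷ 50 g/eq ÷ 1 = 2239 mol NaHCO₃.
Mass: 2239 × 84 = 188,100 g.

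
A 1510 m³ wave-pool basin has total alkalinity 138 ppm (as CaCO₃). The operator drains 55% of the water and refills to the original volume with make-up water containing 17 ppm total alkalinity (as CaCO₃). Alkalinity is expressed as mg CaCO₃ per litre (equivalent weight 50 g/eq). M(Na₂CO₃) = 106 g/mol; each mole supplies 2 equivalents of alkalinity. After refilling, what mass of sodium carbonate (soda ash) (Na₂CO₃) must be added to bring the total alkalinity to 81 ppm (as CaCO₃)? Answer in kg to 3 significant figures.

Volume: 1510 m³ = 1,510,000 L.
After draining 55% and refilling: 138 × 0.45 + 17 × 0.55 = 71.45 ppm.
Deficit to target: 81 − 71.45 = 9.55 mg/L.
As CaCO₃: 9.55 mg/L × 1,510,000 L = 14,420 g; ÷ 50 g/eq ÷ 2 = 144.2 mol Na₂CO₃.
Mass: 144.2 × 106 = 15,290 g.

15.3 kg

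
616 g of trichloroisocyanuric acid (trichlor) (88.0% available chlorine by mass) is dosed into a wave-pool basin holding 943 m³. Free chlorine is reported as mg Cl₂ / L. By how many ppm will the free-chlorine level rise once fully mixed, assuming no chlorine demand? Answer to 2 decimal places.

0.57 ppm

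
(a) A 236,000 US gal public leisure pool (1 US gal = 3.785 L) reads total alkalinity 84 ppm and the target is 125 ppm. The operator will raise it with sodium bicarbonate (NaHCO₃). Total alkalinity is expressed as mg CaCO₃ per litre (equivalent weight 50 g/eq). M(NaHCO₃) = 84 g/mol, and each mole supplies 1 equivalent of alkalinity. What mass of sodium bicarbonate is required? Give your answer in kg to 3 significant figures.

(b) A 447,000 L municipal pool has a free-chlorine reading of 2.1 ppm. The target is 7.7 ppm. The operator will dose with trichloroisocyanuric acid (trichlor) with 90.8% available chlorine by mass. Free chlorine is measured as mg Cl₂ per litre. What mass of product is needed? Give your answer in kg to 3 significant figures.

(a) 61.5 kg; (b) 2.76 kg

(a) Volume: 236,000 US gal × 3.785 L/gal = 893,260 L.
(a) Alkalinity to add: (125 − 84) = 41 mg/L as CaCO₃ × 893,260 L = 36,620 g as CaCO₃.
(a) Equivalents: 36,620 g ÷ 50 g/eq = 732.5 eq.
(a) NaHCO₃ supplies 1 eq per mole → 732.5 mol.
(a) Mass: 732.5 mol × 84 g/mol = 61,530 g.

(b) Chlorine deficit: 7.7 − 2.1 = 5.6 ppm = 5.6 mg/L as Cl₂.
(b) Cl₂ equivalent needed: 5.6 mg/L × 447,000 L = 2,503,000 mg = 2503 g.
(b) Product at 90.8% available chlorine: 2503 / 0.908 = 2757 g.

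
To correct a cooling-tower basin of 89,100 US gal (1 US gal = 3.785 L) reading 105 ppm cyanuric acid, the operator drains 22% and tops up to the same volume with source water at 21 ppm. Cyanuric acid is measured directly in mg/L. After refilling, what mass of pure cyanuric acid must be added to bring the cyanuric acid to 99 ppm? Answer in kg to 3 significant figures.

Volume: 89,100 US gal × 3.785 L/gal = 337,244 L.
After draining 22% and refilling: 105 × 0.78 + 21 × 0.22 = 86.52 ppm.
Deficit to target: 99 − 86.52 = 12.48 mg/L.
Mass: 12.48 mg/L × 337,244 L = 4209 g cyanuric acid.

4.21 kg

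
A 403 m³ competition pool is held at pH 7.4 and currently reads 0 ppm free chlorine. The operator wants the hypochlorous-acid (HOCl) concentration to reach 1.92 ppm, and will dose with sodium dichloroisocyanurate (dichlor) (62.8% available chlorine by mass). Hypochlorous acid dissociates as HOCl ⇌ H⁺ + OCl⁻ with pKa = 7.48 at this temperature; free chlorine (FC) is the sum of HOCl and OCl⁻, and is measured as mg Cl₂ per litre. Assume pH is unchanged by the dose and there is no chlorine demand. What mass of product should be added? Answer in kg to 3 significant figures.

Volume: 403 m³ = 403,000 L.
[OCl⁻]/[HOCl] = 10^(pH − pKa) = 10^(7.4 − 7.48) = 0.8318; fraction as HOCl = 1/(1 + 0.8318) = 0.5459.
Free chlorine required for 1.92 ppm HOCl: 1.92 / 0.5459 = 3.517 ppm.
FC to add: 3.517 − 0 = 3.517 mg/L as Cl₂.
Cl₂ equivalent: 3.517 mg/L × 403,000 L = 1417 g.
Product at 62.8% available Cl: 1417 / 0.628 = 2257 g.

2.26 kg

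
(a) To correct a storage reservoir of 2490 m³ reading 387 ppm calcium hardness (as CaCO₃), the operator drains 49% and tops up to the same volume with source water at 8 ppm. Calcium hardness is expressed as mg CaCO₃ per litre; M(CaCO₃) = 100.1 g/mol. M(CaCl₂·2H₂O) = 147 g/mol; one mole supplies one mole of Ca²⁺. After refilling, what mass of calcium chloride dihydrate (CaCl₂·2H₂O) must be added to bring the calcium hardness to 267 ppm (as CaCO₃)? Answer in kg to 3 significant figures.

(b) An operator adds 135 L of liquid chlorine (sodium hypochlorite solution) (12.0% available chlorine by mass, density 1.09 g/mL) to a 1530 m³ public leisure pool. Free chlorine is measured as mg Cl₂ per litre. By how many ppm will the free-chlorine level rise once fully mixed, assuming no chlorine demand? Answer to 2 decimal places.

(a) 240 kg; (b) 11.54 ppm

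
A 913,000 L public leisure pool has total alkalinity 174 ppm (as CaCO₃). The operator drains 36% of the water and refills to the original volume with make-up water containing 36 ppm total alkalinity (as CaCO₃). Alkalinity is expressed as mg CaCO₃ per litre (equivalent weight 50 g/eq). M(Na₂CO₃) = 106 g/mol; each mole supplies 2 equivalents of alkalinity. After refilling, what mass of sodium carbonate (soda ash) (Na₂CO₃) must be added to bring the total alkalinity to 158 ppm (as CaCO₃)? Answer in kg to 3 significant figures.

After draining 36% and refilling: 174 × 0.64 + 36 × 0.36 = 124.32 ppm.
Deficit to target: 158 − 124.32 = 33.68 mg/L.
As CaCO₃: 33.68 mg/L × 913,000 L = 30,750 g; ÷ 50 g/eq ÷ 2 = 307.5 mol Na₂CO₃.
Mass: 307.5 × 106 = 32,590 g.

32.6 kg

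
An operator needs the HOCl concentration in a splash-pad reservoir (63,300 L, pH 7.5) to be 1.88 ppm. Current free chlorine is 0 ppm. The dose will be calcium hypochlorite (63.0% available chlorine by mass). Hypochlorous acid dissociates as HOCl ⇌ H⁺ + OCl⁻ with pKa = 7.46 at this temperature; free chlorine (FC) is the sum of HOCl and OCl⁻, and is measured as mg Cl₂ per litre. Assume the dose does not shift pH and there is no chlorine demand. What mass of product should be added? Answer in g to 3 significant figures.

[OCl⁻]/[HOCl] = 10^(pH − pKa) = 10^(7.5 − 7.46) = 1.096; fraction as HOCl = 1/(1 + 1.096) = 0.477.
Free chlorine required for 1.88 ppm HOCl: 1.88 / 0.477 = 3.941 ppm.
FC to add: 3.941 − 0 = 3.941 mg/L as Cl₂.
Cl₂ equivalent: 3.941 mg/L × 63,300 L = 249.5 g.
Product at 63.0% available Cl: 249.5 / 0.63 = 396 g.

396 g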